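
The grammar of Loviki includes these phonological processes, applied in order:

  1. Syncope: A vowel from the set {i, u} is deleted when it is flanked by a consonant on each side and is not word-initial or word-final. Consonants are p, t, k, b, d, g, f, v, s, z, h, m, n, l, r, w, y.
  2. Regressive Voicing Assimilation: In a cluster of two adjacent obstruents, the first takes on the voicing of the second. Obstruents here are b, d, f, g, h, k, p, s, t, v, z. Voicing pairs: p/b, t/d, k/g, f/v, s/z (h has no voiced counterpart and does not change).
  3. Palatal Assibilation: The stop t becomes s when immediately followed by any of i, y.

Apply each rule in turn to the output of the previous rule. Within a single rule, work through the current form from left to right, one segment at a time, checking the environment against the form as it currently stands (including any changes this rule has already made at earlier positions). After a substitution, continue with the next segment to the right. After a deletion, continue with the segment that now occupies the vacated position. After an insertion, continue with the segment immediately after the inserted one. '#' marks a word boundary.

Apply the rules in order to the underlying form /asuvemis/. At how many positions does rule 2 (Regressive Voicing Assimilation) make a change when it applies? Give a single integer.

1 Syncope: [asuvemis] → [asvems]
2 Regressive Voicing Assimilation: [asvems] → [azvems]
3 Palatal Assibilation: no change — [azvems]
Rule 2 changed 1 position(s).

1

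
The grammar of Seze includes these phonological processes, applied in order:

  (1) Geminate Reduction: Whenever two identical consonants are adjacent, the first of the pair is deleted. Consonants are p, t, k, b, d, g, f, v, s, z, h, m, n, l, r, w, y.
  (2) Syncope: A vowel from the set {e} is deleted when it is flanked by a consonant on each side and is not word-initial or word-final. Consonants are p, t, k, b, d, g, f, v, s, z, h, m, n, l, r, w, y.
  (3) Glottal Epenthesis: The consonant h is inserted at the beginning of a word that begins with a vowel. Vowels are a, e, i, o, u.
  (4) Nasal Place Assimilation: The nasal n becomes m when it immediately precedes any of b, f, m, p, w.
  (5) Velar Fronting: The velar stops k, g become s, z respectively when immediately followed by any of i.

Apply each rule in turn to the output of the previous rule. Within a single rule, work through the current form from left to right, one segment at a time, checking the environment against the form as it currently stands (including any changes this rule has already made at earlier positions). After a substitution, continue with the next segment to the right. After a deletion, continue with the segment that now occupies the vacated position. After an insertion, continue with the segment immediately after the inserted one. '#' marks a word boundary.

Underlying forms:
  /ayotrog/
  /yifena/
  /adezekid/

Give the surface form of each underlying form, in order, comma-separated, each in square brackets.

/ayotrog/:
  (1) Geminate Reduction: no change — [ayotrog]
  (2) Syncope: no change — [ayotrog]
  (3) Glottal Epenthesis: [ayotrog] → [hayotrog]
  (4) Nasal Place Assimilation: no change — [hayotrog]
  (5) Velar Fronting: no change — [hayotrog]
/yifena/:
  (1) Geminate Reduction: no change — [yifena]
  (2) Syncope: [yifena] → [yifna]
  (3) Glottal Epenthesis: no change — [yifna]
  (4) Nasal Place Assimilation: no change — [yifna]
  (5) Velar Fronting: no change — [yifna]
/adezekid/:
  (1) Geminate Reduction: no change — [adezekid]
  (2) Syncope: [adezekid] → [adzkid]
  (3) Glottal Epenthesis: [adzkid] → [hadzkid]
  (4) Nasal Place Assimilation: no change — [hadzkid]
  (5) Velar Fronting: [hadzkid] → [hadzsid]

[hayotrog], [yifna], [hadzsid]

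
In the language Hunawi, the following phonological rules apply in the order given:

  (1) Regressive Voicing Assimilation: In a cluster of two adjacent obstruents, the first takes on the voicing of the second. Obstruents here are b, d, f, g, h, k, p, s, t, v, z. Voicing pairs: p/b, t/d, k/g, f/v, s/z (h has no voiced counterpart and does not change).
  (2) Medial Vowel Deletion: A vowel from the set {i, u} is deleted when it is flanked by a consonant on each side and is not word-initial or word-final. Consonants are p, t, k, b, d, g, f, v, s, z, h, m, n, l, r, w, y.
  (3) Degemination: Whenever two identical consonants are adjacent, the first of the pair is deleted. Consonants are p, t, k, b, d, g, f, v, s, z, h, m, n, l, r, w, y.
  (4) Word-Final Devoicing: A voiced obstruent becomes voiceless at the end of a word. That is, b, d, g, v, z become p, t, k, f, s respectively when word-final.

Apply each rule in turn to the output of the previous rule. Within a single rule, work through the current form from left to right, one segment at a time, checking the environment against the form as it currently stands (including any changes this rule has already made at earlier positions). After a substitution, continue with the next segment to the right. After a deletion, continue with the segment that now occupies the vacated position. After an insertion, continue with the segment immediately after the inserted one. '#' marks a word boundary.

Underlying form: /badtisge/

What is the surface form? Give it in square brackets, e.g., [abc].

(1) Regressive Voicing Assimilation: [badtisge] → [battizge]
(2) Medial Vowel Deletion: [battizge] → [battzge]
(3) Degemination: [battzge] → [batzge]
(4) Word-Final Devoicing: no change — [batzge]

[batzge]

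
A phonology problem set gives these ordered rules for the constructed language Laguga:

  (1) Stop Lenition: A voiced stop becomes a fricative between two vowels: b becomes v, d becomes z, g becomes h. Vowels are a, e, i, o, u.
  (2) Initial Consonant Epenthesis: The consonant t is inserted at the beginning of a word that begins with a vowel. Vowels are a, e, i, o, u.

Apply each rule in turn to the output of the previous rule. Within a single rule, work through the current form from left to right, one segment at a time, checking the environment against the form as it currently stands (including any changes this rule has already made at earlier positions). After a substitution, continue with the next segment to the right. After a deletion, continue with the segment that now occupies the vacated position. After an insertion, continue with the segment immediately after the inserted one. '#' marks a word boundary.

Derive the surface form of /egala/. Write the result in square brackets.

(1) Stop Lenition: [egala] → [ehala]
(2) Initial Consonant Epenthesis: [ehala] → [tehala]

[tehala]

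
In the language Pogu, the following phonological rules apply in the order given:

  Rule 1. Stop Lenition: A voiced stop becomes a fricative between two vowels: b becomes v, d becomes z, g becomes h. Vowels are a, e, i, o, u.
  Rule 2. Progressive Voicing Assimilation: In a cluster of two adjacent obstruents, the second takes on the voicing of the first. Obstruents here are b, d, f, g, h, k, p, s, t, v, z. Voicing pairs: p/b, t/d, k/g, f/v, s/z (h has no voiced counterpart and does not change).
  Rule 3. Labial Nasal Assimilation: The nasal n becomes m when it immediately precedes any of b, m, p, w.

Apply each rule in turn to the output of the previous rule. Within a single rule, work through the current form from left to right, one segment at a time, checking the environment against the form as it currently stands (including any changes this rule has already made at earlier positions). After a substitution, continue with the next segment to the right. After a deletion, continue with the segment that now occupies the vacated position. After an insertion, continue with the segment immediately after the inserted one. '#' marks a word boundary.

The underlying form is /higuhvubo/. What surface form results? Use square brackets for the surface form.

[hihuhfuvo]

Rule 1 Stop Lenition: [higuhvubo] → [hihuhvuvo]
Rule 2 Progressive Voicing Assimilation: [hihuhvuvo] → [hihuhfuvo]
Rule 3 Labial Nasal Assimilation: no change — [hihuhfuvo]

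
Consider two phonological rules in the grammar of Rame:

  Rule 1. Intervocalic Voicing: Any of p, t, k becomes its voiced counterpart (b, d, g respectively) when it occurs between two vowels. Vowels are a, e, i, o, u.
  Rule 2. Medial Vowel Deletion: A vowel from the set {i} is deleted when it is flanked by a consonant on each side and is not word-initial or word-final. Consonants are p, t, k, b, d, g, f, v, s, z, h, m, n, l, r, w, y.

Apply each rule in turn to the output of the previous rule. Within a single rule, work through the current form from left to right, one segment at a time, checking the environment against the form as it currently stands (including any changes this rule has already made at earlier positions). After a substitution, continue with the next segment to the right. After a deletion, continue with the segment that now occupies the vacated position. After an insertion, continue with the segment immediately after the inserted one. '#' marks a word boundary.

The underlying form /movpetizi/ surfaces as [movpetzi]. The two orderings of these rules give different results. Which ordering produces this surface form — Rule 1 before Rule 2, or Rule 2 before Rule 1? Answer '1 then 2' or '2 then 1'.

Order 1 then 2:
  1 Intervocalic Voicing: [movpetizi] → [movpedizi]
  2 Medial Vowel Deletion: [movpedizi] → [movpedzi]
  result: [movpedzi]
Order 2 then 1:
  2 Medial Vowel Deletion: [movpetizi] → [movpetzi]
  1 Intervocalic Voicing: no change — [movpetzi]
  result: [movpetzi]

2 then 1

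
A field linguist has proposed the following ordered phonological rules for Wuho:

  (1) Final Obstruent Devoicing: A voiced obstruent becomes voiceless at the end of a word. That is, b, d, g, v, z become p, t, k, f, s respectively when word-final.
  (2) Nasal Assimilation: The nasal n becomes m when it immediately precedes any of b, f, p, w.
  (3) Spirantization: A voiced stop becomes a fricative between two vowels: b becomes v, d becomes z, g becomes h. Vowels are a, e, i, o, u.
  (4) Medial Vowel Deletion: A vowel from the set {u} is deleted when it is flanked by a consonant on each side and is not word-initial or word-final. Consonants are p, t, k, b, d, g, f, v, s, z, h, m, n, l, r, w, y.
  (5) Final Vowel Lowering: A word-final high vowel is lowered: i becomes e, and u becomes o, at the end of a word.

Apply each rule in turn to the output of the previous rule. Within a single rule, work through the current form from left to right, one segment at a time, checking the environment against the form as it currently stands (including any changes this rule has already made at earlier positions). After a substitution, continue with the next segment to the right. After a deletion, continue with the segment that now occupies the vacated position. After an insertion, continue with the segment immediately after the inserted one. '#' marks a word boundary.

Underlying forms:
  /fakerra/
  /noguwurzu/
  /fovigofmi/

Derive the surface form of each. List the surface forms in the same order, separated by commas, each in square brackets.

[fakerra], [nohwrzo], [fovihofme]

/fakerra/:
  (1) Final Obstruent Devoicing: no change — [fakerra]
  (2) Nasal Assimilation: no change — [fakerra]
  (3) Spirantization: no change — [fakerra]
  (4) Medial Vowel Deletion: no change — [fakerra]
  (5) Final Vowel Lowering: no change — [fakerra]
/noguwurzu/:
  (1) Final Obstruent Devoicing: no change — [noguwurzu]
  (2) Nasal Assimilation: no change — [noguwurzu]
  (3) Spirantization: [noguwurzu] → [nohuwurzu]
  (4) Medial Vowel Deletion: [nohuwurzu] → [nohwrzu]
  (5) Final Vowel Lowering: [nohwrzu] → [nohwrzo]
/fovigofmi/:
  (1) Final Obstruent Devoicing: no change — [fovigofmi]
  (2) Nasal Assimilation: no change — [fovigofmi]
  (3) Spirantization: [fovigofmi] → [fovihofmi]
  (4) Medial Vowel Deletion: no change — [fovihofmi]
  (5) Final Vowel Lowering: [fovihofmi] → [fovihofme]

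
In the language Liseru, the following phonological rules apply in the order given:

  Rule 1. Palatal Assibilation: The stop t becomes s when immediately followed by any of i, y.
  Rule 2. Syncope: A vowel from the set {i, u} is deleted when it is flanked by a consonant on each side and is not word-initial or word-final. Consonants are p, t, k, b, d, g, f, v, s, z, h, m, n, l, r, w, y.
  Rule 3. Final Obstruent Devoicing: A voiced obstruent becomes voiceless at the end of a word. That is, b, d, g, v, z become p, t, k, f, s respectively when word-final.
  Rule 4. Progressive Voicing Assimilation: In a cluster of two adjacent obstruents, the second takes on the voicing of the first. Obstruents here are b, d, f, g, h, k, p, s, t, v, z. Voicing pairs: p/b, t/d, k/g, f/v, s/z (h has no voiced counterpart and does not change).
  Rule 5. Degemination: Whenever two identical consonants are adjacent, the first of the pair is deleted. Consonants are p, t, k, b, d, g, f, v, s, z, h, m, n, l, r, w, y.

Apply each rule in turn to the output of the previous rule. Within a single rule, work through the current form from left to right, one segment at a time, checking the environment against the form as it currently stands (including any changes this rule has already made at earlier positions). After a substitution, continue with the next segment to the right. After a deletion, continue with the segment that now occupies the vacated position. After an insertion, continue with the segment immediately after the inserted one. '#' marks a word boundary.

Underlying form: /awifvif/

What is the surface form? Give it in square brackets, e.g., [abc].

Rule 1 Palatal Assibilation: no change — [awifvif]
Rule 2 Syncope: [awifvif] → [awfvf]
Rule 3 Final Obstruent Devoicing: no change — [awfvf]
Rule 4 Progressive Voicing Assimilation: [awfvf] → [awfff]
Rule 5 Degemination: [awfff] → [awf]

[awf]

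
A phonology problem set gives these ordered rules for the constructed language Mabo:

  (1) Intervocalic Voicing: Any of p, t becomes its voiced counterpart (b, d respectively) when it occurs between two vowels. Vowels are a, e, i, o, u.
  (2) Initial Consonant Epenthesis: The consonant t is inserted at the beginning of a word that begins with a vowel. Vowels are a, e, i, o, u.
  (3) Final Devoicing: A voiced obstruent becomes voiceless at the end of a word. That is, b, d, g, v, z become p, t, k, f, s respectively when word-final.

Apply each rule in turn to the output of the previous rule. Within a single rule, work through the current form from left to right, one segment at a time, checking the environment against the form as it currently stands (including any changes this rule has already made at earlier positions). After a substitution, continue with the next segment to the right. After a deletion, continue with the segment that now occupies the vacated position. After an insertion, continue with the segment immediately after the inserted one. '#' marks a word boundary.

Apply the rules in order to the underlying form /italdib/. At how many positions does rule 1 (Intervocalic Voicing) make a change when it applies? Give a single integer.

(1) Intervocalic Voicing: [italdib] → [idaldib]
(2) Initial Consonant Epenthesis: [idaldib] → [tidaldib]
(3) Final Devoicing: [tidaldib] → [tidaldip]
Rule 1 changed 1 position(s).

1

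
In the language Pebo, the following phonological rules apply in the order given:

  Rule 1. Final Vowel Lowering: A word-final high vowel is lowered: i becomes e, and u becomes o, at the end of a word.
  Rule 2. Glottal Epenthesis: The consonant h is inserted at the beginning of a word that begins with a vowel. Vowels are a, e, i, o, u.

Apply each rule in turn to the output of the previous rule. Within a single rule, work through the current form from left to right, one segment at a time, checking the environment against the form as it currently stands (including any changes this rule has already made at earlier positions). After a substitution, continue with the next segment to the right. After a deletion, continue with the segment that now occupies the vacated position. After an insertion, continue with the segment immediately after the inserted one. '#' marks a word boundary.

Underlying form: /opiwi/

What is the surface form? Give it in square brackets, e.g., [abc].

[hopiwe]

Rule 1 Final Vowel Lowering: [opiwi] → [opiwe]
Rule 2 Glottal Epenthesis: [opiwe] → [hopiwe]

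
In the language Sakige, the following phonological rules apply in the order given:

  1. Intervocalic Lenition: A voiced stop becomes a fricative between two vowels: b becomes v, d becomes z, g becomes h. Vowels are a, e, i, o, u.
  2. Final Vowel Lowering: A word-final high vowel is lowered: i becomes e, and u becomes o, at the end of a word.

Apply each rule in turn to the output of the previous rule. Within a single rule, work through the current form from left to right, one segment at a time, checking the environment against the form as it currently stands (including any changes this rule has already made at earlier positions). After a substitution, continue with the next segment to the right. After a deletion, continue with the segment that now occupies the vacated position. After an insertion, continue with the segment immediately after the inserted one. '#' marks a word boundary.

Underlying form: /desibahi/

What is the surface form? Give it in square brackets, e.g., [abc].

[desivahe]

1 Intervocalic Lenition: [desibahi] → [desivahi]
2 Final Vowel Lowering: [desivahi] → [desivahe]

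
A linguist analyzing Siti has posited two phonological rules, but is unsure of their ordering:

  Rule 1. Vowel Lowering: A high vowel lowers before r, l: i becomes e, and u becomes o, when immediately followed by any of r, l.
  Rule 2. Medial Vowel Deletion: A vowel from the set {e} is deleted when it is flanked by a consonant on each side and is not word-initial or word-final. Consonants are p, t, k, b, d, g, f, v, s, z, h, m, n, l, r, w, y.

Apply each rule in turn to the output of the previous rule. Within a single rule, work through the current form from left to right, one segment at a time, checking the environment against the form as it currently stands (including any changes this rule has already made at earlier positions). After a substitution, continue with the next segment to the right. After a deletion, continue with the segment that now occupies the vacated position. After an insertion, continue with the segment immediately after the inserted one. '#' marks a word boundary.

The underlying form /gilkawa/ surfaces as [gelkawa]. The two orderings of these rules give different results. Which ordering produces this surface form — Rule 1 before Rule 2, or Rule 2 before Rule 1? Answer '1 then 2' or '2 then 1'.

Order 1 then 2:
  1 Vowel Lowering: [gilkawa] → [gelkawa]
  2 Medial Vowel Deletion: [gelkawa] → [glkawa]
  result: [glkawa]
Order 2 then 1:
  2 Medial Vowel Deletion: no change — [gilkawa]
  1 Vowel Lowering: [gilkawa] → [gelkawa]
  result: [gelkawa]

2 then 1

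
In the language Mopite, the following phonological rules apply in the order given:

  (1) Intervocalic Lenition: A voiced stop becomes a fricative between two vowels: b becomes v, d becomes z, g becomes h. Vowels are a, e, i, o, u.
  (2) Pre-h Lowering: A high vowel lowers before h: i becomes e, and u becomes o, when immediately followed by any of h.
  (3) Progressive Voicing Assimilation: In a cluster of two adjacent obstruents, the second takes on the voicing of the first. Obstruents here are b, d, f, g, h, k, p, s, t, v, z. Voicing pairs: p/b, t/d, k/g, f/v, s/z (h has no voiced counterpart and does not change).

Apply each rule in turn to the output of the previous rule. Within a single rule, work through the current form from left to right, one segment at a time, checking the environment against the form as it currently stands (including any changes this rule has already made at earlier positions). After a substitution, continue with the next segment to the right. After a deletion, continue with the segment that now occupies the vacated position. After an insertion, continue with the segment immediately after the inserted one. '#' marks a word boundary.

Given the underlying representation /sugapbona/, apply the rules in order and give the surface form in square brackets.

[sohappona]

(1) Intervocalic Lenition: [sugapbona] → [suhapbona]
(2) Pre-h Lowering: [suhapbona] → [sohapbona]
(3) Progressive Voicing Assimilation: [sohapbona] → [sohappona]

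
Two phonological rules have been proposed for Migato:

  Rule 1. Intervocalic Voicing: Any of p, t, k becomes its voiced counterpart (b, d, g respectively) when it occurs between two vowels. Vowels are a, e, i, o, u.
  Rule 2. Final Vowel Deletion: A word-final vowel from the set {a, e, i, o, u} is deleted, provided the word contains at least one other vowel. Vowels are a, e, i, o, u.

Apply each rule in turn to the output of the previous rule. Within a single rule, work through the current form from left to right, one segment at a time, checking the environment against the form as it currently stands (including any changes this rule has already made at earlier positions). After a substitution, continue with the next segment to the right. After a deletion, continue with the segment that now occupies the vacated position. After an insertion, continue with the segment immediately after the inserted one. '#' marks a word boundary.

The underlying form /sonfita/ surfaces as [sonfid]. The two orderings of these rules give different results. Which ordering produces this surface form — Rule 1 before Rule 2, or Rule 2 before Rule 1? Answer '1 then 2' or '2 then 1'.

Order 1 then 2:
  1 Intervocalic Voicing: [sonfita] → [sonfida]
  2 Final Vowel Deletion: [sonfida] → [sonfid]
  result: [sonfid]
Order 2 then 1:
  2 Final Vowel Deletion: [sonfita] → [sonfit]
  1 Intervocalic Voicing: no change — [sonfit]
  result: [sonfit]

1 then 2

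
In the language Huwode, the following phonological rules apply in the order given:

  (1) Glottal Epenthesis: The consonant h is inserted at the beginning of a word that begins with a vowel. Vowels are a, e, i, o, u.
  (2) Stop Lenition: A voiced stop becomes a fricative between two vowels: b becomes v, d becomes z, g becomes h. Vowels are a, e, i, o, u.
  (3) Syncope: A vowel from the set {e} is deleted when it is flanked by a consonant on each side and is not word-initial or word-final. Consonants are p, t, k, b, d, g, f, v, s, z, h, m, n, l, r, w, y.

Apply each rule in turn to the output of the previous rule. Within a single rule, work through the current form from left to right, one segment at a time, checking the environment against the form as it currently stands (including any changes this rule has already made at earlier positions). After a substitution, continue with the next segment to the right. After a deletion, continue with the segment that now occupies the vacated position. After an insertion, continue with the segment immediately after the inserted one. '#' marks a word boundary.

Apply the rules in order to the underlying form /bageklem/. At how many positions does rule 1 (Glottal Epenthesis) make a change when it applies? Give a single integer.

(1) Glottal Epenthesis: no change — [bageklem]
(2) Stop Lenition: [bageklem] → [baheklem]
(3) Syncope: [baheklem] → [bahklm]
Rule 1 changed 0 position(s).

0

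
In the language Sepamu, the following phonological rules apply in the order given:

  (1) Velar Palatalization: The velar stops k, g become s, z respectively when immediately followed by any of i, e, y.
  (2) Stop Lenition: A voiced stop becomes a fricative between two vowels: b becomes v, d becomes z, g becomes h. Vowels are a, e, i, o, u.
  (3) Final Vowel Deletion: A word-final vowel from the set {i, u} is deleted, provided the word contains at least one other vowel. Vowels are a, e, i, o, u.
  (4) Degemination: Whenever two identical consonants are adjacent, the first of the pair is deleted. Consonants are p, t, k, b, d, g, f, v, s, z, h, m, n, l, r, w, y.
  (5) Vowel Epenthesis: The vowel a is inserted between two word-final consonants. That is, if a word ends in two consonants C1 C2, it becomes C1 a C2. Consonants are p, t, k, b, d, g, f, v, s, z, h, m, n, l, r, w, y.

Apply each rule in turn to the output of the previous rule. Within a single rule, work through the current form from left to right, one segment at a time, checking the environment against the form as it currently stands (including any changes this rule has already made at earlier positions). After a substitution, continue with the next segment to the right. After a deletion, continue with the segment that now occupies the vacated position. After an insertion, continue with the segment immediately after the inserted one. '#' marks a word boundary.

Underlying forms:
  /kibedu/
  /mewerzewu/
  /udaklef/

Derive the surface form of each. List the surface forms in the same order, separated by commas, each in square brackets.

/kibedu/:
  (1) Velar Palatalization: [kibedu] → [sibedu]
  (2) Stop Lenition: [sibedu] → [sivezu]
  (3) Final Vowel Deletion: [sivezu] → [sivez]
  (4) Degemination: no change — [sivez]
  (5) Vowel Epenthesis: no change — [sivez]
/mewerzewu/:
  (1) Velar Palatalization: no change — [mewerzewu]
  (2) Stop Lenition: no change — [mewerzewu]
  (3) Final Vowel Deletion: [mewerzewu] → [mewerzew]
  (4) Degemination: no change — [mewerzew]
  (5) Vowel Epenthesis: no change — [mewerzew]
/udaklef/:
  (1) Velar Palatalization: no change — [udaklef]
  (2) Stop Lenition: [udaklef] → [uzaklef]
  (3) Final Vowel Deletion: no change — [uzaklef]
  (4) Degemination: no change — [uzaklef]
  (5) Vowel Epenthesis: no change — [uzaklef]

[sivez], [mewerzew], [uzaklef]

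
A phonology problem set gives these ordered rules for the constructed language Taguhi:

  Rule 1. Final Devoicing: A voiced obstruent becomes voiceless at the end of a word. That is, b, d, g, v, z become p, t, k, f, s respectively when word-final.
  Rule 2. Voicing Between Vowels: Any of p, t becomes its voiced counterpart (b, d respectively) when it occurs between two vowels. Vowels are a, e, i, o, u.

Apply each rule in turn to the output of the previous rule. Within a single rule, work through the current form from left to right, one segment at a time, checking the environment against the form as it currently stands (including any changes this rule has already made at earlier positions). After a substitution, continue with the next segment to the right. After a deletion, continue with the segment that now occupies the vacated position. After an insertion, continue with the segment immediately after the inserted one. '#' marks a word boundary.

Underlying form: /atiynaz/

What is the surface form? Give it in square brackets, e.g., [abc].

Rule 1 Final Devoicing: [atiynaz] → [atiynas]
Rule 2 Voicing Between Vowels: [atiynas] → [adiynas]

[adiynas]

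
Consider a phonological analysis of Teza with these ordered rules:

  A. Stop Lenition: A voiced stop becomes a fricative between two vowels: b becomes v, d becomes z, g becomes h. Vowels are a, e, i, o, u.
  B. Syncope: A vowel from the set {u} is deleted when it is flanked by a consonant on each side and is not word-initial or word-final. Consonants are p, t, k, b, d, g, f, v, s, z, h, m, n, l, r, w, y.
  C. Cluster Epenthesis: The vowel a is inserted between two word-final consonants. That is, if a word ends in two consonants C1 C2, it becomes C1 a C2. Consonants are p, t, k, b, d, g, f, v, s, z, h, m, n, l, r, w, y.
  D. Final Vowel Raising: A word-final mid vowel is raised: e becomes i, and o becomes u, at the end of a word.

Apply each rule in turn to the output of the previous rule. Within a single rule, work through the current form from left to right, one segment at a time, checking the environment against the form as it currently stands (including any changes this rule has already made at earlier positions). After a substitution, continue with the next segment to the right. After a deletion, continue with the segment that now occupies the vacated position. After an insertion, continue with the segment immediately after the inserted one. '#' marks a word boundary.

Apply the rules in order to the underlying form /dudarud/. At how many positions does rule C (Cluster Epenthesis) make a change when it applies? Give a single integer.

1

A Stop Lenition: [dudarud] → [duzarud]
B Syncope: [duzarud] → [dzard]
C Cluster Epenthesis: [dzard] → [dzarad]
D Final Vowel Raising: no change — [dzarad]
Rule C changed 1 position(s).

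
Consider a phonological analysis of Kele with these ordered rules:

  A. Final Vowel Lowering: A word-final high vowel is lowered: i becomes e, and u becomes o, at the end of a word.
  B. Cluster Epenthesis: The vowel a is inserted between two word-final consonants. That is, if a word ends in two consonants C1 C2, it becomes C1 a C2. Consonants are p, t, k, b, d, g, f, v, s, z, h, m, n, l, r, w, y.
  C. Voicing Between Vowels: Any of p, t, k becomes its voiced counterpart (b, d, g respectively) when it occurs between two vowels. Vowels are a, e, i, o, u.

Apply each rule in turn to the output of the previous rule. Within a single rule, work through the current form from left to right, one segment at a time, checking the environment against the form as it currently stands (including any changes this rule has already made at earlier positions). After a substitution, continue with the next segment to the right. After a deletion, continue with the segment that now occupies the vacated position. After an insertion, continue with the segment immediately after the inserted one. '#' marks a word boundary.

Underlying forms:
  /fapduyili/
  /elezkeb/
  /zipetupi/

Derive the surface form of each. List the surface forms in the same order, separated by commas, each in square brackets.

[fapduyile], [elezkeb], [zibedube]

/fapduyili/:
  A Final Vowel Lowering: [fapduyili] → [fapduyile]
  B Cluster Epenthesis: no change — [fapduyile]
  C Voicing Between Vowels: no change — [fapduyile]
/elezkeb/:
  A Final Vowel Lowering: no change — [elezkeb]
  B Cluster Epenthesis: no change — [elezkeb]
  C Voicing Between Vowels: no change — [elezkeb]
/zipetupi/:
  A Final Vowel Lowering: [zipetupi] → [zipetupe]
  B Cluster Epenthesis: no change — [zipetupe]
  C Voicing Between Vowels: [zipetupe] → [zibedube]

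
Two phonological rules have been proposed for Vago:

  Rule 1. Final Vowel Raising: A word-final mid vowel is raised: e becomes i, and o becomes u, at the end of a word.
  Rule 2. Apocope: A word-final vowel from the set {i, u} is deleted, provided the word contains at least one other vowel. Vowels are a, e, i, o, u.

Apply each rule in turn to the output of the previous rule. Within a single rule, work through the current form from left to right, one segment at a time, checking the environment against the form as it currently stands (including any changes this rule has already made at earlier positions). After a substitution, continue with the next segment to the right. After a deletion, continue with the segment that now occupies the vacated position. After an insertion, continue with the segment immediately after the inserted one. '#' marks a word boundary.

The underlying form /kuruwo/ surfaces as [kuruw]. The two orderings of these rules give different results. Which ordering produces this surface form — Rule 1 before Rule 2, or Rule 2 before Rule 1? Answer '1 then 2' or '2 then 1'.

Order 1 then 2:
  1 Final Vowel Raising: [kuruwo] → [kuruwu]
  2 Apocope: [kuruwu] → [kuruw]
  result: [kuruw]
Order 2 then 1:
  2 Apocope: no change — [kuruwo]
  1 Final Vowel Raising: [kuruwo] → [kuruwu]
  result: [kuruwu]

1 then 2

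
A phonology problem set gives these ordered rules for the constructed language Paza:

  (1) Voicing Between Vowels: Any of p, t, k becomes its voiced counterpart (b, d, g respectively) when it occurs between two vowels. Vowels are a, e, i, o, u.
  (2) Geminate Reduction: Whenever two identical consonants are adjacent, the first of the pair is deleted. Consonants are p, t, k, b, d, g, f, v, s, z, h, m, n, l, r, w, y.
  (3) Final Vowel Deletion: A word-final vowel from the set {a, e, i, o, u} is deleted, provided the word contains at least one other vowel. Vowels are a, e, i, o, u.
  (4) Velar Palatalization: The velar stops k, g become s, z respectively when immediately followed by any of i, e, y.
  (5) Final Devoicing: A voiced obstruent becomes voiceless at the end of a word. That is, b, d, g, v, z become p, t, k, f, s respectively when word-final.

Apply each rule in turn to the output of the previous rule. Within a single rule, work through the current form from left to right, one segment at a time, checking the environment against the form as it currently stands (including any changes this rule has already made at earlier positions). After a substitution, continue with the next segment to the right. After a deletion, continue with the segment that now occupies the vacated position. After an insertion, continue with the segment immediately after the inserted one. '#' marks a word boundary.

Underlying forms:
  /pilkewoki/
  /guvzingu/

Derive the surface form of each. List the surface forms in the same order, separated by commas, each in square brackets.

/pilkewoki/:
  (1) Voicing Between Vowels: [pilkewoki] → [pilkewogi]
  (2) Geminate Reduction: no change — [pilkewogi]
  (3) Final Vowel Deletion: [pilkewogi] → [pilkewog]
  (4) Velar Palatalization: [pilkewog] → [pilsewog]
  (5) Final Devoicing: [pilsewog] → [pilsewok]
/guvzingu/:
  (1) Voicing Between Vowels: no change — [guvzingu]
  (2) Geminate Reduction: no change — [guvzingu]
  (3) Final Vowel Deletion: [guvzingu] → [guvzing]
  (4) Velar Palatalization: no change — [guvzing]
  (5) Final Devoicing: [guvzing] → [guvzink]

[pilsewok], [guvzink]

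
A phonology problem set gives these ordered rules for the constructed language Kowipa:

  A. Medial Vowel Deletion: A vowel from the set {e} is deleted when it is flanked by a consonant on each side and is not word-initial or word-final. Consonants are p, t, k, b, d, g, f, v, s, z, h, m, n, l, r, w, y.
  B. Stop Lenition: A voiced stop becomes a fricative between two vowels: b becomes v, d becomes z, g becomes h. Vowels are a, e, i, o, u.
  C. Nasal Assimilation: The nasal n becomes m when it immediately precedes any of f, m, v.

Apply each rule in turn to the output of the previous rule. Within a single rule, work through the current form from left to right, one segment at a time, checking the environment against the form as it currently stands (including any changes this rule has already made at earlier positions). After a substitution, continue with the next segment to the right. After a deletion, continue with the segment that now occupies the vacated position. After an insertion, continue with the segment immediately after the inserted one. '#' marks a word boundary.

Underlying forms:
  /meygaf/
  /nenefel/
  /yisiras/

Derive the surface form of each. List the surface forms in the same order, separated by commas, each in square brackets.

[mygaf], [nmfl], [yisiras]

/meygaf/:
  A Medial Vowel Deletion: [meygaf] → [mygaf]
  B Stop Lenition: no change — [mygaf]
  C Nasal Assimilation: no change — [mygaf]
/nenefel/:
  A Medial Vowel Deletion: [nenefel] → [nnfl]
  B Stop Lenition: no change — [nnfl]
  C Nasal Assimilation: [nnfl] → [nmfl]
/yisiras/:
  A Medial Vowel Deletion: no change — [yisiras]
  B Stop Lenition: no change — [yisiras]
  C Nasal Assimilation: no change — [yisiras]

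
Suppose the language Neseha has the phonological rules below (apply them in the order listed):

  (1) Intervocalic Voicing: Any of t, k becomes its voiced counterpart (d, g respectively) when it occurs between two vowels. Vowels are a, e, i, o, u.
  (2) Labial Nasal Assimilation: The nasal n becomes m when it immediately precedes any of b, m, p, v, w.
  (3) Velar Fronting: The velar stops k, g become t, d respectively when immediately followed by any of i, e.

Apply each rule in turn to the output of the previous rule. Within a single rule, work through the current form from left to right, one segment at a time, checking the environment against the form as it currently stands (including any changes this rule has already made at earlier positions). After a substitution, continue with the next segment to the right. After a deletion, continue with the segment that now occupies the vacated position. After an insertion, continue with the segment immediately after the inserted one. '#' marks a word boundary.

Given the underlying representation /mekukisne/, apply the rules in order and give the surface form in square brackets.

(1) Intervocalic Voicing: [mekukisne] → [megugisne]
(2) Labial Nasal Assimilation: no change — [megugisne]
(3) Velar Fronting: [megugisne] → [megudisne]

[megudisne]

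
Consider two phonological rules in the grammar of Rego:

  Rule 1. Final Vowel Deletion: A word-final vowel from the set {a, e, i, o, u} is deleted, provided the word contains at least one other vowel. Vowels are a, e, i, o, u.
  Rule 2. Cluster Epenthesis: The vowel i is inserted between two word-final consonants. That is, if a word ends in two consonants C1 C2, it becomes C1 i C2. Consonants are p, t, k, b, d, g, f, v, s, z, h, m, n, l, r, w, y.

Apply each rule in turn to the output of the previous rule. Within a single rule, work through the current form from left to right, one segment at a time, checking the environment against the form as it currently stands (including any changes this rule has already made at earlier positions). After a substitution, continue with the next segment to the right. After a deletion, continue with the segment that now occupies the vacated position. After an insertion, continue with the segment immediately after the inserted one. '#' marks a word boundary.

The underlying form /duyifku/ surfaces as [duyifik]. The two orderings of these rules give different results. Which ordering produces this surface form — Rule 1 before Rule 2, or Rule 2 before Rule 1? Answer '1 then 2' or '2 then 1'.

1 then 2

Order 1 then 2:
  1 Final Vowel Deletion: [duyifku] → [duyifk]
  2 Cluster Epenthesis: [duyifk] → [duyifik]
  result: [duyifik]
Order 2 then 1:
  2 Cluster Epenthesis: no change — [duyifku]
  1 Final Vowel Deletion: [duyifku] → [duyifk]
  result: [duyifk]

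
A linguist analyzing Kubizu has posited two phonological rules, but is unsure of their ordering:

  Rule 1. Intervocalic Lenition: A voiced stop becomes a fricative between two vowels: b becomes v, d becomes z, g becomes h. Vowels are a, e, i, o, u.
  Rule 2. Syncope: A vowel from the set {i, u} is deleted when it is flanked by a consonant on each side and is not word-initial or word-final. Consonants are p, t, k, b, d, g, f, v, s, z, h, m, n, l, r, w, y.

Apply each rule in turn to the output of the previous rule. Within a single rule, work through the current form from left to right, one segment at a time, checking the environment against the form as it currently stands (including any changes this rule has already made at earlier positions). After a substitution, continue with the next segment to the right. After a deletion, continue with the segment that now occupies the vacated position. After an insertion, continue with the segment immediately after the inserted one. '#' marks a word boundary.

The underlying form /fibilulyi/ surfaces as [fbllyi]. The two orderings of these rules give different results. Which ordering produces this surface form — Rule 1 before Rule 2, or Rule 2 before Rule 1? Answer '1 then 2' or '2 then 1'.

Order 1 then 2:
  1 Intervocalic Lenition: [fibilulyi] → [fivilulyi]
  2 Syncope: [fivilulyi] → [fvllyi]
  result: [fvllyi]
Order 2 then 1:
  2 Syncope: [fibilulyi] → [fbllyi]
  1 Intervocalic Lenition: no change — [fbllyi]
  result: [fbllyi]

2 then 1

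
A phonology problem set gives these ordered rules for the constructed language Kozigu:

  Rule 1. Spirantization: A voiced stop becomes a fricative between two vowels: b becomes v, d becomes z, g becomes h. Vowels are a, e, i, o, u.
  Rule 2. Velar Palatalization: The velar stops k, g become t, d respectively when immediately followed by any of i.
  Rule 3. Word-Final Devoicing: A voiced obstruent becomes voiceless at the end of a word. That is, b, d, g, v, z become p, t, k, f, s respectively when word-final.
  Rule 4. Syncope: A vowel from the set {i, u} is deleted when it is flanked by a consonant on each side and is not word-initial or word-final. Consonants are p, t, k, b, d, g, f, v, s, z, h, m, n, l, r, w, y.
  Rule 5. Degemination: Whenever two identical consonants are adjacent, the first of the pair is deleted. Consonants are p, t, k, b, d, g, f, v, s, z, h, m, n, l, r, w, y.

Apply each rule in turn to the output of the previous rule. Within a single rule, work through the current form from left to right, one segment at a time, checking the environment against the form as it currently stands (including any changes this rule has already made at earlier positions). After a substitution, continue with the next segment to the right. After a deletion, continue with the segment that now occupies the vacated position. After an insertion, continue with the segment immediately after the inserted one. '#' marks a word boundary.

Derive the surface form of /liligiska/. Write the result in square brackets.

[lhska]

Rule 1 Spirantization: [liligiska] → [lilihiska]
Rule 2 Velar Palatalization: no change — [lilihiska]
Rule 3 Word-Final Devoicing: no change — [lilihiska]
Rule 4 Syncope: [lilihiska] → [llhska]
Rule 5 Degemination: [llhska] → [lhska]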